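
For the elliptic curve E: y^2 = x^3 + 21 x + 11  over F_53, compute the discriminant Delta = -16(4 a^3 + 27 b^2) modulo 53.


4 a^3 + 27 b^2 = 4*21^3 + 27*11^2 = 37044 + 3267 = 40311
Delta = -16 * (40311) = -644976
Delta mod 53 = 34

Delta = 34 (mod 53)


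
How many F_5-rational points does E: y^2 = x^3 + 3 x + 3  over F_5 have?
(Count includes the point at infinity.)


For each x in F_5, count y with y^2 = x^3 + 3 x + 3 mod 5:
  x = 3: RHS = 4, y in [2, 3]  -> 2 point(s)
  x = 4: RHS = 4, y in [2, 3]  -> 2 point(s)
Affine points: 4. Add the point at infinity: total = 5.

#E(F_5) = 5


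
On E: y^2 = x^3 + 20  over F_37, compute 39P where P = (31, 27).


k = 39 = 100111_2 (binary, LSB first: 111001)
Double-and-add from P = (31, 27):
  bit 0 = 1: acc = O + (31, 27) = (31, 27)
  bit 1 = 1: acc = (31, 27) + (16, 3) = (34, 20)
  bit 2 = 1: acc = (34, 20) + (35, 7) = (26, 24)
  bit 3 = 0: acc unchanged = (26, 24)
  bit 4 = 0: acc unchanged = (26, 24)
  bit 5 = 1: acc = (26, 24) + (3, 26) = (5, 16)

39P = (5, 16)


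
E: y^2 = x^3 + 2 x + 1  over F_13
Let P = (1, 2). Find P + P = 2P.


Doubling: s = (3 x1^2 + a) / (2 y1)
s = (3*1^2 + 2) / (2*2) mod 13 = 11
x3 = s^2 - 2 x1 mod 13 = 11^2 - 2*1 = 2
y3 = s (x1 - x3) - y1 mod 13 = 11 * (1 - 2) - 2 = 0

2P = (2, 0)


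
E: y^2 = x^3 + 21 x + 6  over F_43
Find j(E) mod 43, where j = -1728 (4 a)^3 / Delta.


Delta = -16(4 a^3 + 27 b^2) mod 43 = 22
-1728 * (4 a)^3 = -1728 * (4*21)^3 mod 43 = 21
j = 21 * 22^(-1) mod 43 = 42

j = 42 (mod 43)


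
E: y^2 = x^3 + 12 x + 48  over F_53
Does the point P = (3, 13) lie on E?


Check whether y^2 = x^3 + 12 x + 48 (mod 53) for (x, y) = (3, 13).
LHS: y^2 = 13^2 mod 53 = 10
RHS: x^3 + 12 x + 48 = 3^3 + 12*3 + 48 mod 53 = 5
LHS != RHS

No, not on the curve


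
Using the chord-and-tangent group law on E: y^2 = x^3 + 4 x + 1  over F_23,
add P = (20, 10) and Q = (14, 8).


P != Q, so use the chord formula.
s = (y2 - y1) / (x2 - x1) = (21) / (17) mod 23 = 8
x3 = s^2 - x1 - x2 mod 23 = 8^2 - 20 - 14 = 7
y3 = s (x1 - x3) - y1 mod 23 = 8 * (20 - 7) - 10 = 2

P + Q = (7, 2)


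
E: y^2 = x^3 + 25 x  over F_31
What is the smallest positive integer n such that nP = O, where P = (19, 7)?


Compute successive multiples of P until we hit O:
  1P = (19, 7)
  2P = (18, 19)
  3P = (14, 26)
  4P = (5, 8)
  5P = (4, 3)
  6P = (10, 14)
  7P = (16, 1)
  8P = (0, 0)
  ... (continuing to 16P)
  16P = O

ord(P) = 16


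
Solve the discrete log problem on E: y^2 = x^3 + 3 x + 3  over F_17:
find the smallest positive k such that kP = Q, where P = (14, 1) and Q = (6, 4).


Enumerate multiples of P until we hit Q = (6, 4):
  1P = (14, 1)
  2P = (10, 8)
  3P = (12, 4)
  4P = (6, 4)
Match found at i = 4.

k = 4


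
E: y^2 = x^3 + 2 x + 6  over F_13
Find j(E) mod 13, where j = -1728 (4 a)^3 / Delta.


Delta = -16(4 a^3 + 27 b^2) mod 13 = 4
-1728 * (4 a)^3 = -1728 * (4*2)^3 mod 13 = 5
j = 5 * 4^(-1) mod 13 = 11

j = 11 (mod 13)


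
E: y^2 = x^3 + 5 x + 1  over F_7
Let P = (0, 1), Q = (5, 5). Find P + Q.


P != Q, so use the chord formula.
s = (y2 - y1) / (x2 - x1) = (4) / (5) mod 7 = 5
x3 = s^2 - x1 - x2 mod 7 = 5^2 - 0 - 5 = 6
y3 = s (x1 - x3) - y1 mod 7 = 5 * (0 - 6) - 1 = 4

P + Q = (6, 4)


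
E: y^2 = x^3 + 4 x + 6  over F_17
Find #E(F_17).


For each x in F_17, count y with y^2 = x^3 + 4 x + 6 mod 17:
  x = 4: RHS = 1, y in [1, 16]  -> 2 point(s)
  x = 5: RHS = 15, y in [7, 10]  -> 2 point(s)
  x = 6: RHS = 8, y in [5, 12]  -> 2 point(s)
  x = 10: RHS = 9, y in [3, 14]  -> 2 point(s)
  x = 11: RHS = 4, y in [2, 15]  -> 2 point(s)
  x = 14: RHS = 1, y in [1, 16]  -> 2 point(s)
  x = 16: RHS = 1, y in [1, 16]  -> 2 point(s)
Affine points: 14. Add the point at infinity: total = 15.

#E(F_17) = 15


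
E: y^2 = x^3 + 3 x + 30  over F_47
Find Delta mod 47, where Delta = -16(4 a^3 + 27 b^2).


4 a^3 + 27 b^2 = 4*3^3 + 27*30^2 = 108 + 24300 = 24408
Delta = -16 * (24408) = -390528
Delta mod 47 = 42

Delta = 42 (mod 47)


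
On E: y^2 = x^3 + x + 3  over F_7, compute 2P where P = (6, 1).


k = 2 = 10_2 (binary, LSB first: 01)
Double-and-add from P = (6, 1):
  bit 0 = 0: acc unchanged = O
  bit 1 = 1: acc = O + (6, 6) = (6, 6)

2P = (6, 6)


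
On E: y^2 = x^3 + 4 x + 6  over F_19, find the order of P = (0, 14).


Compute successive multiples of P until we hit O:
  1P = (0, 14)
  2P = (7, 4)
  3P = (9, 7)
  4P = (16, 9)
  5P = (10, 1)
  6P = (1, 12)
  7P = (3, 11)
  8P = (17, 3)
  ... (continuing to 19P)
  19P = O

ord(P) = 19


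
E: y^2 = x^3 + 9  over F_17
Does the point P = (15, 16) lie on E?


Check whether y^2 = x^3 + 0 x + 9 (mod 17) for (x, y) = (15, 16).
LHS: y^2 = 16^2 mod 17 = 1
RHS: x^3 + 0 x + 9 = 15^3 + 0*15 + 9 mod 17 = 1
LHS = RHS

Yes, on the curve


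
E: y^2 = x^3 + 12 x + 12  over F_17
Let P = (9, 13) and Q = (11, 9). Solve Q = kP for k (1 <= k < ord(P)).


Enumerate multiples of P until we hit Q = (11, 9):
  1P = (9, 13)
  2P = (16, 4)
  3P = (11, 9)
Match found at i = 3.

k = 3


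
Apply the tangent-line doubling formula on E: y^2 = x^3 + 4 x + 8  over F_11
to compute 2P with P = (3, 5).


Doubling: s = (3 x1^2 + a) / (2 y1)
s = (3*3^2 + 4) / (2*5) mod 11 = 2
x3 = s^2 - 2 x1 mod 11 = 2^2 - 2*3 = 9
y3 = s (x1 - x3) - y1 mod 11 = 2 * (3 - 9) - 5 = 5

2P = (9, 5)


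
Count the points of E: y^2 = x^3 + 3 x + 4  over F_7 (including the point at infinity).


For each x in F_7, count y with y^2 = x^3 + 3 x + 4 mod 7:
  x = 0: RHS = 4, y in [2, 5]  -> 2 point(s)
  x = 1: RHS = 1, y in [1, 6]  -> 2 point(s)
  x = 2: RHS = 4, y in [2, 5]  -> 2 point(s)
  x = 5: RHS = 4, y in [2, 5]  -> 2 point(s)
  x = 6: RHS = 0, y in [0]  -> 1 point(s)
Affine points: 9. Add the point at infinity: total = 10.

#E(F_7) = 10


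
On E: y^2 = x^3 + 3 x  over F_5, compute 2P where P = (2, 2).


Doubling: s = (3 x1^2 + a) / (2 y1)
s = (3*2^2 + 3) / (2*2) mod 5 = 0
x3 = s^2 - 2 x1 mod 5 = 0^2 - 2*2 = 1
y3 = s (x1 - x3) - y1 mod 5 = 0 * (2 - 1) - 2 = 3

2P = (1, 3)


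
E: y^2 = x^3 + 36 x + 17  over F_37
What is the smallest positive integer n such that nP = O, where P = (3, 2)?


Compute successive multiples of P until we hit O:
  1P = (3, 2)
  2P = (27, 27)
  3P = (35, 14)
  4P = (24, 4)
  5P = (21, 28)
  6P = (16, 8)
  7P = (25, 22)
  8P = (19, 7)
  ... (continuing to 17P)
  17P = O

ord(P) = 17


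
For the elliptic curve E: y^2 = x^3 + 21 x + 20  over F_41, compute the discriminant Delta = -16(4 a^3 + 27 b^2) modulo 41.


4 a^3 + 27 b^2 = 4*21^3 + 27*20^2 = 37044 + 10800 = 47844
Delta = -16 * (47844) = -765504
Delta mod 41 = 7

Delta = 7 (mod 41)


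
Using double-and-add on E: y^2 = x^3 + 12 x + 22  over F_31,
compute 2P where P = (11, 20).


k = 2 = 10_2 (binary, LSB first: 01)
Double-and-add from P = (11, 20):
  bit 0 = 0: acc unchanged = O
  bit 1 = 1: acc = O + (16, 30) = (16, 30)

2P = (16, 30)


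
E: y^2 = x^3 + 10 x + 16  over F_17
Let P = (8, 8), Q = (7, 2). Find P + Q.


P != Q, so use the chord formula.
s = (y2 - y1) / (x2 - x1) = (11) / (16) mod 17 = 6
x3 = s^2 - x1 - x2 mod 17 = 6^2 - 8 - 7 = 4
y3 = s (x1 - x3) - y1 mod 17 = 6 * (8 - 4) - 8 = 16

P + Q = (4, 16)


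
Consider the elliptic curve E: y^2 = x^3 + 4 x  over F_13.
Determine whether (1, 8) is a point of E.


Check whether y^2 = x^3 + 4 x + 0 (mod 13) for (x, y) = (1, 8).
LHS: y^2 = 8^2 mod 13 = 12
RHS: x^3 + 4 x + 0 = 1^3 + 4*1 + 0 mod 13 = 5
LHS != RHS

No, not on the curve


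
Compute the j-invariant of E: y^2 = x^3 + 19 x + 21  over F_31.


Delta = -16(4 a^3 + 27 b^2) mod 31 = 29
-1728 * (4 a)^3 = -1728 * (4*19)^3 mod 31 = 4
j = 4 * 29^(-1) mod 31 = 29

j = 29 (mod 31)


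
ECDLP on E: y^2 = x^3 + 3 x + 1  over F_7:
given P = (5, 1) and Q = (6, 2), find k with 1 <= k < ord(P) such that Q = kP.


Enumerate multiples of P until we hit Q = (6, 2):
  1P = (5, 1)
  2P = (6, 2)
Match found at i = 2.

k = 2


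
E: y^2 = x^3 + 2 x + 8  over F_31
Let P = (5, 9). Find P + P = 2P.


Doubling: s = (3 x1^2 + a) / (2 y1)
s = (3*5^2 + 2) / (2*9) mod 31 = 6
x3 = s^2 - 2 x1 mod 31 = 6^2 - 2*5 = 26
y3 = s (x1 - x3) - y1 mod 31 = 6 * (5 - 26) - 9 = 20

2P = (26, 20)


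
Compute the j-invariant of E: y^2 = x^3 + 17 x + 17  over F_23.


Delta = -16(4 a^3 + 27 b^2) mod 23 = 20
-1728 * (4 a)^3 = -1728 * (4*17)^3 mod 23 = 3
j = 3 * 20^(-1) mod 23 = 22

j = 22 (mod 23)


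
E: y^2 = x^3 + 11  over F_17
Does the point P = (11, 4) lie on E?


Check whether y^2 = x^3 + 0 x + 11 (mod 17) for (x, y) = (11, 4).
LHS: y^2 = 4^2 mod 17 = 16
RHS: x^3 + 0 x + 11 = 11^3 + 0*11 + 11 mod 17 = 16
LHS = RHS

Yes, on the curve


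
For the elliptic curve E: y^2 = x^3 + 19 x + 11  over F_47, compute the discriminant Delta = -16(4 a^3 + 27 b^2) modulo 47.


4 a^3 + 27 b^2 = 4*19^3 + 27*11^2 = 27436 + 3267 = 30703
Delta = -16 * (30703) = -491248
Delta mod 47 = 43

Delta = 43 (mod 47)


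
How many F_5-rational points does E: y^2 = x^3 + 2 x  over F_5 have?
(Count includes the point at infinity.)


For each x in F_5, count y with y^2 = x^3 + 2 x + 0 mod 5:
  x = 0: RHS = 0, y in [0]  -> 1 point(s)
Affine points: 1. Add the point at infinity: total = 2.

#E(F_5) = 2


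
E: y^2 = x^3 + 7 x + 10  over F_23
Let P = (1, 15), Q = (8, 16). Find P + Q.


P != Q, so use the chord formula.
s = (y2 - y1) / (x2 - x1) = (1) / (7) mod 23 = 10
x3 = s^2 - x1 - x2 mod 23 = 10^2 - 1 - 8 = 22
y3 = s (x1 - x3) - y1 mod 23 = 10 * (1 - 22) - 15 = 5

P + Q = (22, 5)


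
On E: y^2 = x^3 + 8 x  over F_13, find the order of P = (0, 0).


Compute successive multiples of P until we hit O:
  1P = (0, 0)
  2P = O

ord(P) = 2


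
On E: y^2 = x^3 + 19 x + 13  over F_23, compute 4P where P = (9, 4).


k = 4 = 100_2 (binary, LSB first: 001)
Double-and-add from P = (9, 4):
  bit 0 = 0: acc unchanged = O
  bit 1 = 0: acc unchanged = O
  bit 2 = 1: acc = O + (7, 12) = (7, 12)

4P = (7, 12)


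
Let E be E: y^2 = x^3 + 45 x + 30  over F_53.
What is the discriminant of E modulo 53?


4 a^3 + 27 b^2 = 4*45^3 + 27*30^2 = 364500 + 24300 = 388800
Delta = -16 * (388800) = -6220800
Delta mod 53 = 22

Delta = 22 (mod 53)


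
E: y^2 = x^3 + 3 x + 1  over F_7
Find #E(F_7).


For each x in F_7, count y with y^2 = x^3 + 3 x + 1 mod 7:
  x = 0: RHS = 1, y in [1, 6]  -> 2 point(s)
  x = 2: RHS = 1, y in [1, 6]  -> 2 point(s)
  x = 3: RHS = 2, y in [3, 4]  -> 2 point(s)
  x = 4: RHS = 0, y in [0]  -> 1 point(s)
  x = 5: RHS = 1, y in [1, 6]  -> 2 point(s)
  x = 6: RHS = 4, y in [2, 5]  -> 2 point(s)
Affine points: 11. Add the point at infinity: total = 12.

#E(F_7) = 12


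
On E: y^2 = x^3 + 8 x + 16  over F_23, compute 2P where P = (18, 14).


Doubling: s = (3 x1^2 + a) / (2 y1)
s = (3*18^2 + 8) / (2*14) mod 23 = 12
x3 = s^2 - 2 x1 mod 23 = 12^2 - 2*18 = 16
y3 = s (x1 - x3) - y1 mod 23 = 12 * (18 - 16) - 14 = 10

2P = (16, 10)


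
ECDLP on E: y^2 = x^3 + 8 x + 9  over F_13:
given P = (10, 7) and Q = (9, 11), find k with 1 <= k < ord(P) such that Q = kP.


Enumerate multiples of P until we hit Q = (9, 11):
  1P = (10, 7)
  2P = (9, 2)
  3P = (6, 0)
  4P = (9, 11)
Match found at i = 4.

k = 4


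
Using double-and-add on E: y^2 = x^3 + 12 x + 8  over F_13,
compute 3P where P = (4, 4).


k = 3 = 11_2 (binary, LSB first: 11)
Double-and-add from P = (4, 4):
  bit 0 = 1: acc = O + (4, 4) = (4, 4)
  bit 1 = 1: acc = (4, 4) + (6, 7) = (2, 12)

3P = (2, 12)


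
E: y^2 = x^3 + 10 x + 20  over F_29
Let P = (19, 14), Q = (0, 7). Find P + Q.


P != Q, so use the chord formula.
s = (y2 - y1) / (x2 - x1) = (22) / (10) mod 29 = 8
x3 = s^2 - x1 - x2 mod 29 = 8^2 - 19 - 0 = 16
y3 = s (x1 - x3) - y1 mod 29 = 8 * (19 - 16) - 14 = 10

P + Q = (16, 10)


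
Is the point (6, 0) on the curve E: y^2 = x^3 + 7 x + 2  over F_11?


Check whether y^2 = x^3 + 7 x + 2 (mod 11) for (x, y) = (6, 0).
LHS: y^2 = 0^2 mod 11 = 0
RHS: x^3 + 7 x + 2 = 6^3 + 7*6 + 2 mod 11 = 7
LHS != RHS

No, not on the curve


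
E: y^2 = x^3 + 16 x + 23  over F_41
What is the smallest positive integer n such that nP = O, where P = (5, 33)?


Compute successive multiples of P until we hit O:
  1P = (5, 33)
  2P = (35, 30)
  3P = (17, 1)
  4P = (17, 40)
  5P = (35, 11)
  6P = (5, 8)
  7P = O

ord(P) = 7


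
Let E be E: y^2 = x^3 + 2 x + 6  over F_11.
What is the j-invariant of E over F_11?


Delta = -16(4 a^3 + 27 b^2) mod 11 = 7
-1728 * (4 a)^3 = -1728 * (4*2)^3 mod 11 = 5
j = 5 * 7^(-1) mod 11 = 7

j = 7 (mod 11)


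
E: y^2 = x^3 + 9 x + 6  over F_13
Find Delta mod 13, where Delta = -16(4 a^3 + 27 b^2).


4 a^3 + 27 b^2 = 4*9^3 + 27*6^2 = 2916 + 972 = 3888
Delta = -16 * (3888) = -62208
Delta mod 13 = 10

Delta = 10 (mod 13)


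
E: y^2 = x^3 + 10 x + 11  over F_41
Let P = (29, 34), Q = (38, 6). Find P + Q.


P != Q, so use the chord formula.
s = (y2 - y1) / (x2 - x1) = (13) / (9) mod 41 = 6
x3 = s^2 - x1 - x2 mod 41 = 6^2 - 29 - 38 = 10
y3 = s (x1 - x3) - y1 mod 41 = 6 * (29 - 10) - 34 = 39

P + Q = (10, 39)


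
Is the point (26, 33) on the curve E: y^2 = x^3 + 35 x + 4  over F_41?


Check whether y^2 = x^3 + 35 x + 4 (mod 41) for (x, y) = (26, 33).
LHS: y^2 = 33^2 mod 41 = 23
RHS: x^3 + 35 x + 4 = 26^3 + 35*26 + 4 mod 41 = 40
LHS != RHS

No, not on the curve


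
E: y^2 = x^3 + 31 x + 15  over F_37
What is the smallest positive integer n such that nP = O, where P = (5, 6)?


Compute successive multiples of P until we hit O:
  1P = (5, 6)
  2P = (30, 26)
  3P = (13, 32)
  4P = (18, 35)
  5P = (10, 17)
  6P = (15, 9)
  7P = (33, 30)
  8P = (2, 23)
  ... (continuing to 30P)
  30P = O

ord(P) = 30


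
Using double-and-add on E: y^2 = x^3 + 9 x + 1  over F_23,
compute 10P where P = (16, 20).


k = 10 = 1010_2 (binary, LSB first: 0101)
Double-and-add from P = (16, 20):
  bit 0 = 0: acc unchanged = O
  bit 1 = 1: acc = O + (0, 1) = (0, 1)
  bit 2 = 0: acc unchanged = (0, 1)
  bit 3 = 1: acc = (0, 1) + (7, 4) = (19, 4)

10P = (19, 4)


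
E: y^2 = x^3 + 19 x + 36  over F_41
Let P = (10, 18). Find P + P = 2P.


Doubling: s = (3 x1^2 + a) / (2 y1)
s = (3*10^2 + 19) / (2*18) mod 41 = 10
x3 = s^2 - 2 x1 mod 41 = 10^2 - 2*10 = 39
y3 = s (x1 - x3) - y1 mod 41 = 10 * (10 - 39) - 18 = 20

2P = (39, 20)


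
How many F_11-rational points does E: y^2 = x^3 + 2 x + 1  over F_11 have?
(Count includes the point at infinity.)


For each x in F_11, count y with y^2 = x^3 + 2 x + 1 mod 11:
  x = 0: RHS = 1, y in [1, 10]  -> 2 point(s)
  x = 1: RHS = 4, y in [2, 9]  -> 2 point(s)
  x = 3: RHS = 1, y in [1, 10]  -> 2 point(s)
  x = 5: RHS = 4, y in [2, 9]  -> 2 point(s)
  x = 6: RHS = 9, y in [3, 8]  -> 2 point(s)
  x = 8: RHS = 1, y in [1, 10]  -> 2 point(s)
  x = 9: RHS = 0, y in [0]  -> 1 point(s)
  x = 10: RHS = 9, y in [3, 8]  -> 2 point(s)
Affine points: 15. Add the point at infinity: total = 16.

#E(F_11) = 16


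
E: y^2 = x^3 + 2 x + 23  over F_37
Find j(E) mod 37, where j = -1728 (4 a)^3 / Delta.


Delta = -16(4 a^3 + 27 b^2) mod 37 = 27
-1728 * (4 a)^3 = -1728 * (4*2)^3 mod 37 = 8
j = 8 * 27^(-1) mod 37 = 14

j = 14 (mod 37)


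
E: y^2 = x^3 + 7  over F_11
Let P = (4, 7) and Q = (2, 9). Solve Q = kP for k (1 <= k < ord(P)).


Enumerate multiples of P until we hit Q = (2, 9):
  1P = (4, 7)
  2P = (6, 5)
  3P = (2, 2)
  4P = (3, 1)
  5P = (7, 8)
  6P = (5, 0)
  7P = (7, 3)
  8P = (3, 10)
  9P = (2, 9)
Match found at i = 9.

k = 9


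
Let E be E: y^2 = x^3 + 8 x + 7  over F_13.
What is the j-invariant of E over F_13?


Delta = -16(4 a^3 + 27 b^2) mod 13 = 1
-1728 * (4 a)^3 = -1728 * (4*8)^3 mod 13 = 8
j = 8 * 1^(-1) mod 13 = 8

j = 8 (mod 13)


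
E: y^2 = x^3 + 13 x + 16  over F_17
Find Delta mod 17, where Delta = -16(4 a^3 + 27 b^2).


4 a^3 + 27 b^2 = 4*13^3 + 27*16^2 = 8788 + 6912 = 15700
Delta = -16 * (15700) = -251200
Delta mod 17 = 9

Delta = 9 (mod 17)


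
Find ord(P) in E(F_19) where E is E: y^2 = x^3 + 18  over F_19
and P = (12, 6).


Compute successive multiples of P until we hit O:
  1P = (12, 6)
  2P = (18, 6)
  3P = (8, 13)
  4P = (8, 6)
  5P = (18, 13)
  6P = (12, 13)
  7P = O

ord(P) = 7


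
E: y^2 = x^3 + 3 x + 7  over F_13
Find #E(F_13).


For each x in F_13, count y with y^2 = x^3 + 3 x + 7 mod 13:
  x = 3: RHS = 4, y in [2, 11]  -> 2 point(s)
  x = 5: RHS = 4, y in [2, 11]  -> 2 point(s)
  x = 8: RHS = 10, y in [6, 7]  -> 2 point(s)
  x = 9: RHS = 9, y in [3, 10]  -> 2 point(s)
  x = 10: RHS = 10, y in [6, 7]  -> 2 point(s)
  x = 12: RHS = 3, y in [4, 9]  -> 2 point(s)
Affine points: 12. Add the point at infinity: total = 13.

#E(F_13) = 13


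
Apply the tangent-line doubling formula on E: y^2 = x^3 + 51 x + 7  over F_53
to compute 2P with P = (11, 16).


Doubling: s = (3 x1^2 + a) / (2 y1)
s = (3*11^2 + 51) / (2*16) mod 53 = 3
x3 = s^2 - 2 x1 mod 53 = 3^2 - 2*11 = 40
y3 = s (x1 - x3) - y1 mod 53 = 3 * (11 - 40) - 16 = 3

2P = (40, 3)


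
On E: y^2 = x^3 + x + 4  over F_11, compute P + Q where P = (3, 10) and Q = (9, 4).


P != Q, so use the chord formula.
s = (y2 - y1) / (x2 - x1) = (5) / (6) mod 11 = 10
x3 = s^2 - x1 - x2 mod 11 = 10^2 - 3 - 9 = 0
y3 = s (x1 - x3) - y1 mod 11 = 10 * (3 - 0) - 10 = 9

P + Q = (0, 9)


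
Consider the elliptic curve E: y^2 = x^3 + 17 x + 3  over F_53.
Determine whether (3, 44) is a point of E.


Check whether y^2 = x^3 + 17 x + 3 (mod 53) for (x, y) = (3, 44).
LHS: y^2 = 44^2 mod 53 = 28
RHS: x^3 + 17 x + 3 = 3^3 + 17*3 + 3 mod 53 = 28
LHS = RHS

Yes, on the curve


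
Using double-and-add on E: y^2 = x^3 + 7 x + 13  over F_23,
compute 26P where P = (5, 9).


k = 26 = 11010_2 (binary, LSB first: 01011)
Double-and-add from P = (5, 9):
  bit 0 = 0: acc unchanged = O
  bit 1 = 1: acc = O + (17, 13) = (17, 13)
  bit 2 = 0: acc unchanged = (17, 13)
  bit 3 = 1: acc = (17, 13) + (2, 14) = (13, 22)
  bit 4 = 1: acc = (13, 22) + (4, 6) = (12, 13)

26P = (12, 13)


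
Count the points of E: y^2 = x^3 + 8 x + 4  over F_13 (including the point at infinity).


For each x in F_13, count y with y^2 = x^3 + 8 x + 4 mod 13:
  x = 0: RHS = 4, y in [2, 11]  -> 2 point(s)
  x = 1: RHS = 0, y in [0]  -> 1 point(s)
  x = 3: RHS = 3, y in [4, 9]  -> 2 point(s)
  x = 4: RHS = 9, y in [3, 10]  -> 2 point(s)
  x = 5: RHS = 0, y in [0]  -> 1 point(s)
  x = 7: RHS = 0, y in [0]  -> 1 point(s)
  x = 9: RHS = 12, y in [5, 8]  -> 2 point(s)
Affine points: 11. Add the point at infinity: total = 12.

#E(F_13) = 12


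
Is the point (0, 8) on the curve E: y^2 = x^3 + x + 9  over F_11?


Check whether y^2 = x^3 + 1 x + 9 (mod 11) for (x, y) = (0, 8).
LHS: y^2 = 8^2 mod 11 = 9
RHS: x^3 + 1 x + 9 = 0^3 + 1*0 + 9 mod 11 = 9
LHS = RHS

Yes, on the curve


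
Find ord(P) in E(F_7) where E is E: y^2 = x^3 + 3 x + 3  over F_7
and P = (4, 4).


Compute successive multiples of P until we hit O:
  1P = (4, 4)
  2P = (3, 5)
  3P = (1, 0)
  4P = (3, 2)
  5P = (4, 3)
  6P = O

ord(P) = 6


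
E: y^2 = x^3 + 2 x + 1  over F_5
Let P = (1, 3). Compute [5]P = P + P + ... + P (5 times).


k = 5 = 101_2 (binary, LSB first: 101)
Double-and-add from P = (1, 3):
  bit 0 = 1: acc = O + (1, 3) = (1, 3)
  bit 1 = 0: acc unchanged = (1, 3)
  bit 2 = 1: acc = (1, 3) + (0, 1) = (3, 3)

5P = (3, 3)


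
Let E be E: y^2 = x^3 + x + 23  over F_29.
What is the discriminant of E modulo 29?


4 a^3 + 27 b^2 = 4*1^3 + 27*23^2 = 4 + 14283 = 14287
Delta = -16 * (14287) = -228592
Delta mod 29 = 15

Delta = 15 (mod 29)


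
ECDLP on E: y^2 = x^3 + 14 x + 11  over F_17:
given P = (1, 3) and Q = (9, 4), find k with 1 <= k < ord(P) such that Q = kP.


Enumerate multiples of P until we hit Q = (9, 4):
  1P = (1, 3)
  2P = (15, 14)
  3P = (5, 6)
  4P = (2, 9)
  5P = (16, 9)
  6P = (9, 4)
Match found at i = 6.

k = 6


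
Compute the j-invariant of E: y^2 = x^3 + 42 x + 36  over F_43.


Delta = -16(4 a^3 + 27 b^2) mod 43 = 9
-1728 * (4 a)^3 = -1728 * (4*42)^3 mod 43 = 39
j = 39 * 9^(-1) mod 43 = 33

j = 33 (mod 43)


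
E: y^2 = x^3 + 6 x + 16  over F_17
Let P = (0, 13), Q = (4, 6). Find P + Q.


P != Q, so use the chord formula.
s = (y2 - y1) / (x2 - x1) = (10) / (4) mod 17 = 11
x3 = s^2 - x1 - x2 mod 17 = 11^2 - 0 - 4 = 15
y3 = s (x1 - x3) - y1 mod 17 = 11 * (0 - 15) - 13 = 9

P + Q = (15, 9)


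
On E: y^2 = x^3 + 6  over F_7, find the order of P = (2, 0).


Compute successive multiples of P until we hit O:
  1P = (2, 0)
  2P = O

ord(P) = 2


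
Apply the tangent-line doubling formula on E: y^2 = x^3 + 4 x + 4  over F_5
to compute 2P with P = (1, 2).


Doubling: s = (3 x1^2 + a) / (2 y1)
s = (3*1^2 + 4) / (2*2) mod 5 = 3
x3 = s^2 - 2 x1 mod 5 = 3^2 - 2*1 = 2
y3 = s (x1 - x3) - y1 mod 5 = 3 * (1 - 2) - 2 = 0

2P = (2, 0)


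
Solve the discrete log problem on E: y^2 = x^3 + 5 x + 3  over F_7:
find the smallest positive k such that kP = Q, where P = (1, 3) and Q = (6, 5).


Enumerate multiples of P until we hit Q = (6, 5):
  1P = (1, 3)
  2P = (6, 2)
  3P = (2, 0)
  4P = (6, 5)
Match found at i = 4.

k = 4


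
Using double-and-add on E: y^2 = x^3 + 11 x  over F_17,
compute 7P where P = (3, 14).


k = 7 = 111_2 (binary, LSB first: 111)
Double-and-add from P = (3, 14):
  bit 0 = 1: acc = O + (3, 14) = (3, 14)
  bit 1 = 1: acc = (3, 14) + (2, 8) = (14, 5)
  bit 2 = 1: acc = (14, 5) + (15, 2) = (14, 12)

7P = (14, 12)


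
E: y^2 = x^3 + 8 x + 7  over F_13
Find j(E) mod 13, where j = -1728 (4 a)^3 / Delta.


Delta = -16(4 a^3 + 27 b^2) mod 13 = 1
-1728 * (4 a)^3 = -1728 * (4*8)^3 mod 13 = 8
j = 8 * 1^(-1) mod 13 = 8

j = 8 (mod 13)


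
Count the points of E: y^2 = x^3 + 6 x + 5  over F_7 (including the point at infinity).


For each x in F_7, count y with y^2 = x^3 + 6 x + 5 mod 7:
  x = 2: RHS = 4, y in [2, 5]  -> 2 point(s)
  x = 3: RHS = 1, y in [1, 6]  -> 2 point(s)
  x = 4: RHS = 2, y in [3, 4]  -> 2 point(s)
Affine points: 6. Add the point at infinity: total = 7.

#E(F_7) = 7


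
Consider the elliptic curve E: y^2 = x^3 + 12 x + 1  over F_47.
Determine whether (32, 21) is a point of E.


Check whether y^2 = x^3 + 12 x + 1 (mod 47) for (x, y) = (32, 21).
LHS: y^2 = 21^2 mod 47 = 18
RHS: x^3 + 12 x + 1 = 32^3 + 12*32 + 1 mod 47 = 18
LHS = RHS

Yes, on the curve


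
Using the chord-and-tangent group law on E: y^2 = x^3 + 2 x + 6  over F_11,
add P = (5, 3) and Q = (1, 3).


P != Q, so use the chord formula.
s = (y2 - y1) / (x2 - x1) = (0) / (7) mod 11 = 0
x3 = s^2 - x1 - x2 mod 11 = 0^2 - 5 - 1 = 5
y3 = s (x1 - x3) - y1 mod 11 = 0 * (5 - 5) - 3 = 8

P + Q = (5, 8)


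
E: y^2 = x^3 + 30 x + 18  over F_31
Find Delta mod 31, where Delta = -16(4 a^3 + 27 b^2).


4 a^3 + 27 b^2 = 4*30^3 + 27*18^2 = 108000 + 8748 = 116748
Delta = -16 * (116748) = -1867968
Delta mod 31 = 30

Delta = 30 (mod 31)


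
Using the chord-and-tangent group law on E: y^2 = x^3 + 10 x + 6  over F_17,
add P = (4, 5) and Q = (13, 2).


P != Q, so use the chord formula.
s = (y2 - y1) / (x2 - x1) = (14) / (9) mod 17 = 11
x3 = s^2 - x1 - x2 mod 17 = 11^2 - 4 - 13 = 2
y3 = s (x1 - x3) - y1 mod 17 = 11 * (4 - 2) - 5 = 0

P + Q = (2, 0)


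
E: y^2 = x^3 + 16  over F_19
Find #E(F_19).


For each x in F_19, count y with y^2 = x^3 + 0 x + 16 mod 19:
  x = 0: RHS = 16, y in [4, 15]  -> 2 point(s)
  x = 1: RHS = 17, y in [6, 13]  -> 2 point(s)
  x = 2: RHS = 5, y in [9, 10]  -> 2 point(s)
  x = 3: RHS = 5, y in [9, 10]  -> 2 point(s)
  x = 4: RHS = 4, y in [2, 17]  -> 2 point(s)
  x = 6: RHS = 4, y in [2, 17]  -> 2 point(s)
  x = 7: RHS = 17, y in [6, 13]  -> 2 point(s)
  x = 9: RHS = 4, y in [2, 17]  -> 2 point(s)
  x = 10: RHS = 9, y in [3, 16]  -> 2 point(s)
  x = 11: RHS = 17, y in [6, 13]  -> 2 point(s)
  x = 13: RHS = 9, y in [3, 16]  -> 2 point(s)
  x = 14: RHS = 5, y in [9, 10]  -> 2 point(s)
  x = 15: RHS = 9, y in [3, 16]  -> 2 point(s)
Affine points: 26. Add the point at infinity: total = 27.

#E(F_19) = 27


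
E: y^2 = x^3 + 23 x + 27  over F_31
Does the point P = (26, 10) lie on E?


Check whether y^2 = x^3 + 23 x + 27 (mod 31) for (x, y) = (26, 10).
LHS: y^2 = 10^2 mod 31 = 7
RHS: x^3 + 23 x + 27 = 26^3 + 23*26 + 27 mod 31 = 4
LHS != RHS

No, not on the curve


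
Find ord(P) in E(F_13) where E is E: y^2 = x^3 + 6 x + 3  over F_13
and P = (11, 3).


Compute successive multiples of P until we hit O:
  1P = (11, 3)
  2P = (0, 4)
  3P = (12, 3)
  4P = (3, 10)
  5P = (2, 7)
  6P = (1, 7)
  7P = (10, 7)
  8P = (8, 11)
  ... (continuing to 18P)
  18P = O

ord(P) = 18


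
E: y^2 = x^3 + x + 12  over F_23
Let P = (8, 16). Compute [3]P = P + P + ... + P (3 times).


k = 3 = 11_2 (binary, LSB first: 11)
Double-and-add from P = (8, 16):
  bit 0 = 1: acc = O + (8, 16) = (8, 16)
  bit 1 = 1: acc = (8, 16) + (8, 7) = O

3P = O


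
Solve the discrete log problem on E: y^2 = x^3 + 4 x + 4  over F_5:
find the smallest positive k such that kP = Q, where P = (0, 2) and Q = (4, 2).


Enumerate multiples of P until we hit Q = (4, 2):
  1P = (0, 2)
  2P = (1, 2)
  3P = (4, 3)
  4P = (2, 0)
  5P = (4, 2)
Match found at i = 5.

k = 5


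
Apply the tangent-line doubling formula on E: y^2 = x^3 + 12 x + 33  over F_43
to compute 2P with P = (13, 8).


Doubling: s = (3 x1^2 + a) / (2 y1)
s = (3*13^2 + 12) / (2*8) mod 43 = 19
x3 = s^2 - 2 x1 mod 43 = 19^2 - 2*13 = 34
y3 = s (x1 - x3) - y1 mod 43 = 19 * (13 - 34) - 8 = 23

2P = (34, 23)


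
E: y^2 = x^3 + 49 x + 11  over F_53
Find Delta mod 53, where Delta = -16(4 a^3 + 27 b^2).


4 a^3 + 27 b^2 = 4*49^3 + 27*11^2 = 470596 + 3267 = 473863
Delta = -16 * (473863) = -7581808
Delta mod 53 = 1

Delta = 1 (mod 53)


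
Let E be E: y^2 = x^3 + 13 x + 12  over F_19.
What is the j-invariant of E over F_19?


Delta = -16(4 a^3 + 27 b^2) mod 19 = 9
-1728 * (4 a)^3 = -1728 * (4*13)^3 mod 19 = 8
j = 8 * 9^(-1) mod 19 = 3

j = 3 (mod 19)


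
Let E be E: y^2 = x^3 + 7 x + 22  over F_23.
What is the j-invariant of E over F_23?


Delta = -16(4 a^3 + 27 b^2) mod 23 = 18
-1728 * (4 a)^3 = -1728 * (4*7)^3 mod 23 = 16
j = 16 * 18^(-1) mod 23 = 6

j = 6 (mod 23)


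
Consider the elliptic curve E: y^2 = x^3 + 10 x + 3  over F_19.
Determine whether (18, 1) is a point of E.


Check whether y^2 = x^3 + 10 x + 3 (mod 19) for (x, y) = (18, 1).
LHS: y^2 = 1^2 mod 19 = 1
RHS: x^3 + 10 x + 3 = 18^3 + 10*18 + 3 mod 19 = 11
LHS != RHS

No, not on the curve


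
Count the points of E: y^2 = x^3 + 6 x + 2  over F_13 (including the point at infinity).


For each x in F_13, count y with y^2 = x^3 + 6 x + 2 mod 13:
  x = 1: RHS = 9, y in [3, 10]  -> 2 point(s)
  x = 2: RHS = 9, y in [3, 10]  -> 2 point(s)
  x = 4: RHS = 12, y in [5, 8]  -> 2 point(s)
  x = 5: RHS = 1, y in [1, 12]  -> 2 point(s)
  x = 7: RHS = 10, y in [6, 7]  -> 2 point(s)
  x = 8: RHS = 3, y in [4, 9]  -> 2 point(s)
  x = 10: RHS = 9, y in [3, 10]  -> 2 point(s)
Affine points: 14. Add the point at infinity: total = 15.

#E(F_13) = 15


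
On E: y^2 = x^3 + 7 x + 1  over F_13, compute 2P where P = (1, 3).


Doubling: s = (3 x1^2 + a) / (2 y1)
s = (3*1^2 + 7) / (2*3) mod 13 = 6
x3 = s^2 - 2 x1 mod 13 = 6^2 - 2*1 = 8
y3 = s (x1 - x3) - y1 mod 13 = 6 * (1 - 8) - 3 = 7

2P = (8, 7)


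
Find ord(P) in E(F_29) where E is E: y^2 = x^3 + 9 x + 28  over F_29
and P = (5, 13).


Compute successive multiples of P until we hit O:
  1P = (5, 13)
  2P = (20, 1)
  3P = (0, 12)
  4P = (2, 5)
  5P = (13, 14)
  6P = (16, 11)
  7P = (3, 13)
  8P = (21, 16)
  ... (continuing to 26P)
  26P = O

ord(P) = 26


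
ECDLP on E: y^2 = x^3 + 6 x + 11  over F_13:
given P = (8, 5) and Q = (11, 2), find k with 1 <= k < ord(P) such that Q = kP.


Enumerate multiples of P until we hit Q = (11, 2):
  1P = (8, 5)
  2P = (11, 11)
  3P = (11, 2)
Match found at i = 3.

k = 3


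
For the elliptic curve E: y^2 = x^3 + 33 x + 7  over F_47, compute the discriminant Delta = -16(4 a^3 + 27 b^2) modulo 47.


4 a^3 + 27 b^2 = 4*33^3 + 27*7^2 = 143748 + 1323 = 145071
Delta = -16 * (145071) = -2321136
Delta mod 47 = 6

Delta = 6 (mod 47)


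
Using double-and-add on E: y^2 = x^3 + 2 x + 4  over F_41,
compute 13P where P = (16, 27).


k = 13 = 1101_2 (binary, LSB first: 1011)
Double-and-add from P = (16, 27):
  bit 0 = 1: acc = O + (16, 27) = (16, 27)
  bit 1 = 0: acc unchanged = (16, 27)
  bit 2 = 1: acc = (16, 27) + (30, 39) = (20, 34)
  bit 3 = 1: acc = (20, 34) + (23, 9) = (31, 3)

13P = (31, 3)


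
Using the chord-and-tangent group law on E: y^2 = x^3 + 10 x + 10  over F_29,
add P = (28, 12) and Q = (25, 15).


P != Q, so use the chord formula.
s = (y2 - y1) / (x2 - x1) = (3) / (26) mod 29 = 28
x3 = s^2 - x1 - x2 mod 29 = 28^2 - 28 - 25 = 6
y3 = s (x1 - x3) - y1 mod 29 = 28 * (28 - 6) - 12 = 24

P + Q = (6, 24)


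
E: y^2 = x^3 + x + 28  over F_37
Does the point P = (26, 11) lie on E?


Check whether y^2 = x^3 + 1 x + 28 (mod 37) for (x, y) = (26, 11).
LHS: y^2 = 11^2 mod 37 = 10
RHS: x^3 + 1 x + 28 = 26^3 + 1*26 + 28 mod 37 = 18
LHS != RHS

No, not on the curve


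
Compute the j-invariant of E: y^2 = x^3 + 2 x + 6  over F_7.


Delta = -16(4 a^3 + 27 b^2) mod 7 = 1
-1728 * (4 a)^3 = -1728 * (4*2)^3 mod 7 = 1
j = 1 * 1^(-1) mod 7 = 1

j = 1 (mod 7)


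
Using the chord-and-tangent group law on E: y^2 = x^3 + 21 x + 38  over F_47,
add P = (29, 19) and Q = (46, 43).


P != Q, so use the chord formula.
s = (y2 - y1) / (x2 - x1) = (24) / (17) mod 47 = 18
x3 = s^2 - x1 - x2 mod 47 = 18^2 - 29 - 46 = 14
y3 = s (x1 - x3) - y1 mod 47 = 18 * (29 - 14) - 19 = 16

P + Q = (14, 16)


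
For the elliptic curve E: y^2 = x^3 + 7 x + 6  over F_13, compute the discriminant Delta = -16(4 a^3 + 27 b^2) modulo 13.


4 a^3 + 27 b^2 = 4*7^3 + 27*6^2 = 1372 + 972 = 2344
Delta = -16 * (2344) = -37504
Delta mod 13 = 1

Delta = 1 (mod 13)


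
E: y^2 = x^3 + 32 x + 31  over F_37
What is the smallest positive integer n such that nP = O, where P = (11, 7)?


Compute successive multiples of P until we hit O:
  1P = (11, 7)
  2P = (18, 36)
  3P = (1, 8)
  4P = (35, 25)
  5P = (17, 7)
  6P = (9, 30)
  7P = (29, 15)
  8P = (31, 17)
  ... (continuing to 31P)
  31P = O

ord(P) = 31


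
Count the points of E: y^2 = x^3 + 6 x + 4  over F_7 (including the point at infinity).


For each x in F_7, count y with y^2 = x^3 + 6 x + 4 mod 7:
  x = 0: RHS = 4, y in [2, 5]  -> 2 point(s)
  x = 1: RHS = 4, y in [2, 5]  -> 2 point(s)
  x = 3: RHS = 0, y in [0]  -> 1 point(s)
  x = 4: RHS = 1, y in [1, 6]  -> 2 point(s)
  x = 6: RHS = 4, y in [2, 5]  -> 2 point(s)
Affine points: 9. Add the point at infinity: total = 10.

#E(F_7) = 10


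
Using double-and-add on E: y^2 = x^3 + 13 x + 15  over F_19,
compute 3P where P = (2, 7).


k = 3 = 11_2 (binary, LSB first: 11)
Double-and-add from P = (2, 7):
  bit 0 = 1: acc = O + (2, 7) = (2, 7)
  bit 1 = 1: acc = (2, 7) + (2, 12) = O

3P = O


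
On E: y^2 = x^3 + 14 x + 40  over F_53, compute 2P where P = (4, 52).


Doubling: s = (3 x1^2 + a) / (2 y1)
s = (3*4^2 + 14) / (2*52) mod 53 = 22
x3 = s^2 - 2 x1 mod 53 = 22^2 - 2*4 = 52
y3 = s (x1 - x3) - y1 mod 53 = 22 * (4 - 52) - 52 = 5

2P = (52, 5)


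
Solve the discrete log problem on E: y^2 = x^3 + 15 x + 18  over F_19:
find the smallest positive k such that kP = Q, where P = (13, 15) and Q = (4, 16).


Enumerate multiples of P until we hit Q = (4, 16):
  1P = (13, 15)
  2P = (10, 3)
  3P = (12, 8)
  4P = (5, 3)
  5P = (8, 2)
  6P = (4, 16)
Match found at i = 6.

k = 6


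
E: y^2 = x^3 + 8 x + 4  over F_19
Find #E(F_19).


For each x in F_19, count y with y^2 = x^3 + 8 x + 4 mod 19:
  x = 0: RHS = 4, y in [2, 17]  -> 2 point(s)
  x = 2: RHS = 9, y in [3, 16]  -> 2 point(s)
  x = 3: RHS = 17, y in [6, 13]  -> 2 point(s)
  x = 4: RHS = 5, y in [9, 10]  -> 2 point(s)
  x = 5: RHS = 17, y in [6, 13]  -> 2 point(s)
  x = 7: RHS = 4, y in [2, 17]  -> 2 point(s)
  x = 9: RHS = 7, y in [8, 11]  -> 2 point(s)
  x = 10: RHS = 1, y in [1, 18]  -> 2 point(s)
  x = 11: RHS = 17, y in [6, 13]  -> 2 point(s)
  x = 12: RHS = 4, y in [2, 17]  -> 2 point(s)
  x = 13: RHS = 6, y in [5, 14]  -> 2 point(s)
Affine points: 22. Add the point at infinity: total = 23.

#E(F_19) = 23


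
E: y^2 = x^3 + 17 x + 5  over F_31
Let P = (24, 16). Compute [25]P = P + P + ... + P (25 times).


k = 25 = 11001_2 (binary, LSB first: 10011)
Double-and-add from P = (24, 16):
  bit 0 = 1: acc = O + (24, 16) = (24, 16)
  bit 1 = 0: acc unchanged = (24, 16)
  bit 2 = 0: acc unchanged = (24, 16)
  bit 3 = 1: acc = (24, 16) + (9, 22) = (18, 25)
  bit 4 = 1: acc = (18, 25) + (10, 20) = (0, 25)

25P = (0, 25)


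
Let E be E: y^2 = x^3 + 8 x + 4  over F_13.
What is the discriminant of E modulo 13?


4 a^3 + 27 b^2 = 4*8^3 + 27*4^2 = 2048 + 432 = 2480
Delta = -16 * (2480) = -39680
Delta mod 13 = 9

Delta = 9 (mod 13)


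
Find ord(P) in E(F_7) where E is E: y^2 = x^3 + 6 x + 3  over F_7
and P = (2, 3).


Compute successive multiples of P until we hit O:
  1P = (2, 3)
  2P = (5, 2)
  3P = (4, 0)
  4P = (5, 5)
  5P = (2, 4)
  6P = O

ord(P) = 6


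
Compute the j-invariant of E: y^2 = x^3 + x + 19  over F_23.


Delta = -16(4 a^3 + 27 b^2) mod 23 = 16
-1728 * (4 a)^3 = -1728 * (4*1)^3 mod 23 = 15
j = 15 * 16^(-1) mod 23 = 11

j = 11 (mod 23)


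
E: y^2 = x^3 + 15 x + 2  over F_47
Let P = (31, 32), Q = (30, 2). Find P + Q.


P != Q, so use the chord formula.
s = (y2 - y1) / (x2 - x1) = (17) / (46) mod 47 = 30
x3 = s^2 - x1 - x2 mod 47 = 30^2 - 31 - 30 = 40
y3 = s (x1 - x3) - y1 mod 47 = 30 * (31 - 40) - 32 = 27

P + Q = (40, 27)


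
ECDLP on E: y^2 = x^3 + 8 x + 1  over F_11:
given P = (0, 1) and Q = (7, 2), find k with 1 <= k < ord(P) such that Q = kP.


Enumerate multiples of P until we hit Q = (7, 2):
  1P = (0, 1)
  2P = (5, 1)
  3P = (6, 10)
  4P = (10, 6)
  5P = (4, 8)
  6P = (8, 7)
  7P = (7, 2)
Match found at i = 7.

k = 7


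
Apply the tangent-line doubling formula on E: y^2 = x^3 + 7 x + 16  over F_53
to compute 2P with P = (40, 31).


Doubling: s = (3 x1^2 + a) / (2 y1)
s = (3*40^2 + 7) / (2*31) mod 53 = 10
x3 = s^2 - 2 x1 mod 53 = 10^2 - 2*40 = 20
y3 = s (x1 - x3) - y1 mod 53 = 10 * (40 - 20) - 31 = 10

2P = (20, 10)


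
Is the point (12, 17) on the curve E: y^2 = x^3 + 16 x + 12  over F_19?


Check whether y^2 = x^3 + 16 x + 12 (mod 19) for (x, y) = (12, 17).
LHS: y^2 = 17^2 mod 19 = 4
RHS: x^3 + 16 x + 12 = 12^3 + 16*12 + 12 mod 19 = 13
LHS != RHS

No, not on the curve


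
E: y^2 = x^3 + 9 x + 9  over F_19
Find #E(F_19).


For each x in F_19, count y with y^2 = x^3 + 9 x + 9 mod 19:
  x = 0: RHS = 9, y in [3, 16]  -> 2 point(s)
  x = 1: RHS = 0, y in [0]  -> 1 point(s)
  x = 2: RHS = 16, y in [4, 15]  -> 2 point(s)
  x = 3: RHS = 6, y in [5, 14]  -> 2 point(s)
  x = 7: RHS = 16, y in [4, 15]  -> 2 point(s)
  x = 8: RHS = 4, y in [2, 17]  -> 2 point(s)
  x = 10: RHS = 16, y in [4, 15]  -> 2 point(s)
  x = 13: RHS = 5, y in [9, 10]  -> 2 point(s)
  x = 15: RHS = 4, y in [2, 17]  -> 2 point(s)
Affine points: 17. Add the point at infinity: total = 18.

#E(F_19) = 18


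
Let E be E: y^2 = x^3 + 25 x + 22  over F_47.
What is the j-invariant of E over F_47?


Delta = -16(4 a^3 + 27 b^2) mod 47 = 34
-1728 * (4 a)^3 = -1728 * (4*25)^3 mod 47 = 26
j = 26 * 34^(-1) mod 47 = 45

j = 45 (mod 47)


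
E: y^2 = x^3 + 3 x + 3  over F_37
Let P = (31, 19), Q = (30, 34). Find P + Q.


P != Q, so use the chord formula.
s = (y2 - y1) / (x2 - x1) = (15) / (36) mod 37 = 22
x3 = s^2 - x1 - x2 mod 37 = 22^2 - 31 - 30 = 16
y3 = s (x1 - x3) - y1 mod 37 = 22 * (31 - 16) - 19 = 15

P + Q = (16, 15)


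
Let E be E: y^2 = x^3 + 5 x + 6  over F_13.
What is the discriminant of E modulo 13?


4 a^3 + 27 b^2 = 4*5^3 + 27*6^2 = 500 + 972 = 1472
Delta = -16 * (1472) = -23552
Delta mod 13 = 4

Delta = 4 (mod 13)


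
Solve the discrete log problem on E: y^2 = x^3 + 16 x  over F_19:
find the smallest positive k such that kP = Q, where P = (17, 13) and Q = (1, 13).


Enumerate multiples of P until we hit Q = (1, 13):
  1P = (17, 13)
  2P = (1, 13)
Match found at i = 2.

k = 2


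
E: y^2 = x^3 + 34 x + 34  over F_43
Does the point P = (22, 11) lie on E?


Check whether y^2 = x^3 + 34 x + 34 (mod 43) for (x, y) = (22, 11).
LHS: y^2 = 11^2 mod 43 = 35
RHS: x^3 + 34 x + 34 = 22^3 + 34*22 + 34 mod 43 = 35
LHS = RHS

Yes, on the curve


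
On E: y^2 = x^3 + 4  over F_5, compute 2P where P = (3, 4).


Doubling: s = (3 x1^2 + a) / (2 y1)
s = (3*3^2 + 0) / (2*4) mod 5 = 4
x3 = s^2 - 2 x1 mod 5 = 4^2 - 2*3 = 0
y3 = s (x1 - x3) - y1 mod 5 = 4 * (3 - 0) - 4 = 3

2P = (0, 3)


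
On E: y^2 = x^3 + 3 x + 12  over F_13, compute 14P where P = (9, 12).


k = 14 = 1110_2 (binary, LSB first: 0111)
Double-and-add from P = (9, 12):
  bit 0 = 0: acc unchanged = O
  bit 1 = 1: acc = O + (5, 3) = (5, 3)
  bit 2 = 1: acc = (5, 3) + (3, 10) = (1, 9)
  bit 3 = 1: acc = (1, 9) + (6, 5) = (3, 3)

14P = (3, 3)


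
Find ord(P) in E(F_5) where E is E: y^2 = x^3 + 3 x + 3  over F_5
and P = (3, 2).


Compute successive multiples of P until we hit O:
  1P = (3, 2)
  2P = (4, 3)
  3P = (4, 2)
  4P = (3, 3)
  5P = O

ord(P) = 5


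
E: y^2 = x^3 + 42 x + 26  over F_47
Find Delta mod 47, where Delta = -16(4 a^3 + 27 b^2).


4 a^3 + 27 b^2 = 4*42^3 + 27*26^2 = 296352 + 18252 = 314604
Delta = -16 * (314604) = -5033664
Delta mod 47 = 36

Delta = 36 (mod 47)


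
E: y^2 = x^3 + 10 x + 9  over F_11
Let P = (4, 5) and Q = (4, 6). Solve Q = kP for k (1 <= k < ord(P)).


Enumerate multiples of P until we hit Q = (4, 6):
  1P = (4, 5)
  2P = (1, 8)
  3P = (7, 9)
  4P = (3, 0)
  5P = (7, 2)
  6P = (1, 3)
  7P = (4, 6)
Match found at i = 7.

k = 7


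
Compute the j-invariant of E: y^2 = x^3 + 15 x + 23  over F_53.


Delta = -16(4 a^3 + 27 b^2) mod 53 = 36
-1728 * (4 a)^3 = -1728 * (4*15)^3 mod 53 = 48
j = 48 * 36^(-1) mod 53 = 19

j = 19 (mod 53)


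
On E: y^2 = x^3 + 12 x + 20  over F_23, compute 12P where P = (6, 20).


k = 12 = 1100_2 (binary, LSB first: 0011)
Double-and-add from P = (6, 20):
  bit 0 = 0: acc unchanged = O
  bit 1 = 0: acc unchanged = O
  bit 2 = 1: acc = O + (12, 12) = (12, 12)
  bit 3 = 1: acc = (12, 12) + (2, 12) = (9, 11)

12P = (9, 11)


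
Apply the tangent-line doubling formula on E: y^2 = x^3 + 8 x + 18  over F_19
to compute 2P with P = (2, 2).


Doubling: s = (3 x1^2 + a) / (2 y1)
s = (3*2^2 + 8) / (2*2) mod 19 = 5
x3 = s^2 - 2 x1 mod 19 = 5^2 - 2*2 = 2
y3 = s (x1 - x3) - y1 mod 19 = 5 * (2 - 2) - 2 = 17

2P = (2, 17)


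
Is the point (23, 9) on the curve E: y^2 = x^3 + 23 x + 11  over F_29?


Check whether y^2 = x^3 + 23 x + 11 (mod 29) for (x, y) = (23, 9).
LHS: y^2 = 9^2 mod 29 = 23
RHS: x^3 + 23 x + 11 = 23^3 + 23*23 + 11 mod 29 = 5
LHS != RHS

No, not on the curve


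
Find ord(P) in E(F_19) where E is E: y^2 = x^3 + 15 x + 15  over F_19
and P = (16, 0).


Compute successive multiples of P until we hit O:
  1P = (16, 0)
  2P = O

ord(P) = 2


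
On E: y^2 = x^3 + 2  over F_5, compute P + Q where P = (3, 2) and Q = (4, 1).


P != Q, so use the chord formula.
s = (y2 - y1) / (x2 - x1) = (4) / (1) mod 5 = 4
x3 = s^2 - x1 - x2 mod 5 = 4^2 - 3 - 4 = 4
y3 = s (x1 - x3) - y1 mod 5 = 4 * (3 - 4) - 2 = 4

P + Q = (4, 4)


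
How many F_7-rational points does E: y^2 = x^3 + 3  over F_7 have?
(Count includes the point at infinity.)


For each x in F_7, count y with y^2 = x^3 + 0 x + 3 mod 7:
  x = 1: RHS = 4, y in [2, 5]  -> 2 point(s)
  x = 2: RHS = 4, y in [2, 5]  -> 2 point(s)
  x = 3: RHS = 2, y in [3, 4]  -> 2 point(s)
  x = 4: RHS = 4, y in [2, 5]  -> 2 point(s)
  x = 5: RHS = 2, y in [3, 4]  -> 2 point(s)
  x = 6: RHS = 2, y in [3, 4]  -> 2 point(s)
Affine points: 12. Add the point at infinity: total = 13.

#E(F_7) = 13


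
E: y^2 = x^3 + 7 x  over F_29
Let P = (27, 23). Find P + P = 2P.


Doubling: s = (3 x1^2 + a) / (2 y1)
s = (3*27^2 + 7) / (2*23) mod 29 = 25
x3 = s^2 - 2 x1 mod 29 = 25^2 - 2*27 = 20
y3 = s (x1 - x3) - y1 mod 29 = 25 * (27 - 20) - 23 = 7

2P = (20, 7)


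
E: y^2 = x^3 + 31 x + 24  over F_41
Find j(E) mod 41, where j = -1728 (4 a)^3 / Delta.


Delta = -16(4 a^3 + 27 b^2) mod 41 = 37
-1728 * (4 a)^3 = -1728 * (4*31)^3 mod 41 = 35
j = 35 * 37^(-1) mod 41 = 22

j = 22 (mod 41)
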